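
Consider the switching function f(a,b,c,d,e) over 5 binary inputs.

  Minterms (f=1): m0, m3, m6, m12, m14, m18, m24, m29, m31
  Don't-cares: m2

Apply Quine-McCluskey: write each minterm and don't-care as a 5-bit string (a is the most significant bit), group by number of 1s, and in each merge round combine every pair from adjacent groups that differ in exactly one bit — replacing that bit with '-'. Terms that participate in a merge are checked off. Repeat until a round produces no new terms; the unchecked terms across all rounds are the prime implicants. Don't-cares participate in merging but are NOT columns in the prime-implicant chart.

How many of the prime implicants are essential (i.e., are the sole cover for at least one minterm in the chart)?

[col 0] 00000*, 00010*, 00011*, 00110*, 01100*, 01110*, 10010*, 11000, 11101*, 11111*
[col 1] -0010, 0-110, 00-10, 000-0, 0001-, 011-0, 111-1
Prime implicants: -0010, 0-110, 00-10, 000-0, 0001-, 011-0, 11000, 111-1
PI chart (minterm → PIs covering it):
  0 | 000-0  (sole → essential)
  3 | 0001-  (sole → essential)
  6 | 0-110,00-10
  12 | 011-0  (sole → essential)
  14 | 0-110,011-0
  18 | -0010  (sole → essential)
  24 | 11000  (sole → essential)
  29 | 111-1  (sole → essential)
  31 | 111-1  (sole → essential)
Essential prime implicants: -0010, 000-0, 0001-, 011-0, 11000, 111-1

6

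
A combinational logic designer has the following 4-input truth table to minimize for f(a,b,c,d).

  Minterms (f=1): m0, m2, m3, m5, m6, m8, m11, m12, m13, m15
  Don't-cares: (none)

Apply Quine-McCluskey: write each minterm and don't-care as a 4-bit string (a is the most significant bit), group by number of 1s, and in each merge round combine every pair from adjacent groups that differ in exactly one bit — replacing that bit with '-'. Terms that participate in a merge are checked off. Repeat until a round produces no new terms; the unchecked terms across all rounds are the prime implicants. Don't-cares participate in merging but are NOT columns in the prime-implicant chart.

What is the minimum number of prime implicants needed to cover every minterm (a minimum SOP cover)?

[col 0] 0000*, 0010*, 0011*, 0101*, 0110*, 1000*, 1011*, 1100*, 1101*, 1111*
[col 1] -000, -011, -101, 0-10, 00-0, 001-, 1-00, 1-11, 11-1, 110-
Prime implicants: -000, -011, -101, 0-10, 00-0, 001-, 1-00, 1-11, 11-1, 110-
PI chart (minterm → PIs covering it):
  0 | -000,00-0
  2 | 0-10,00-0,001-
  3 | -011,001-
  5 | -101  (sole → essential)
  6 | 0-10  (sole → essential)
  8 | -000,1-00
  11 | -011,1-11
  12 | 1-00,110-
  13 | -101,11-1,110-
  15 | 1-11,11-1
Essential prime implicants: -101, 0-10
Petrick residual → -000, -011, 1-00, 1-11
Minimum SOP uses 6 PIs: b'c'd' + b'cd + bc'd + a'cd' + ac'd' + acd

6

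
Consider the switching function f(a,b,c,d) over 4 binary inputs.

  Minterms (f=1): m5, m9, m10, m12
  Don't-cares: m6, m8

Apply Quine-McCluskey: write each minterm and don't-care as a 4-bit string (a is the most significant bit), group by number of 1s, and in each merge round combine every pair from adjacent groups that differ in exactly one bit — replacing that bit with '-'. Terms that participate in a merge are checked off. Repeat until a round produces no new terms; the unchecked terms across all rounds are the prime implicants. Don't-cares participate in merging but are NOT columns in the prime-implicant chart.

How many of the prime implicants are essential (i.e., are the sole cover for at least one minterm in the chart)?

4

[col 0] 0101, 0110, 1000*, 1001*, 1010*, 1100*
[col 1] 1-00, 10-0, 100-
Prime implicants: 0101, 0110, 1-00, 10-0, 100-
PI chart (minterm → PIs covering it):
  5 | 0101  (sole → essential)
  9 | 100-  (sole → essential)
  10 | 10-0  (sole → essential)
  12 | 1-00  (sole → essential)
Essential prime implicants: 0101, 1-00, 10-0, 100-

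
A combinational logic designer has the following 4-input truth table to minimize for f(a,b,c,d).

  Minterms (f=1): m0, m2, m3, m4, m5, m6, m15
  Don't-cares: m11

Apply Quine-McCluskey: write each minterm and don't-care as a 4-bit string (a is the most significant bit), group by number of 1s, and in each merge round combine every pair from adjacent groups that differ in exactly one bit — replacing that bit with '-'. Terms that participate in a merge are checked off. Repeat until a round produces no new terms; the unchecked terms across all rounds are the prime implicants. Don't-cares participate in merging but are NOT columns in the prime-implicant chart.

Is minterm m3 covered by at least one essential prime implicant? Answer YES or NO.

NO

size-2^0 implicants → 0000(✓)  0010(✓)  0011(✓)  0100(✓)  0101(✓)  0110(✓)  1011(✓)  1111(✓)
size-2^1 implicants → -011  0-00(✓)  0-10(✓)  00-0(✓)  001-  01-0(✓)  010-  1-11
size-2^2 implicants → 0--0
Unchecked terms (primes): -011, 0--0, 001-, 010-, 1-11
Minterm coverage:
  m0 ⊆ 0--0 [E]
  m2 ⊆ 0--0,001-
  m3 ⊆ -011,001-
  m4 ⊆ 0--0,010-
  m5 ⊆ 010- [E]
  m6 ⊆ 0--0 [E]
  m15 ⊆ 1-11 [E]
E = {0--0, 010-, 1-11}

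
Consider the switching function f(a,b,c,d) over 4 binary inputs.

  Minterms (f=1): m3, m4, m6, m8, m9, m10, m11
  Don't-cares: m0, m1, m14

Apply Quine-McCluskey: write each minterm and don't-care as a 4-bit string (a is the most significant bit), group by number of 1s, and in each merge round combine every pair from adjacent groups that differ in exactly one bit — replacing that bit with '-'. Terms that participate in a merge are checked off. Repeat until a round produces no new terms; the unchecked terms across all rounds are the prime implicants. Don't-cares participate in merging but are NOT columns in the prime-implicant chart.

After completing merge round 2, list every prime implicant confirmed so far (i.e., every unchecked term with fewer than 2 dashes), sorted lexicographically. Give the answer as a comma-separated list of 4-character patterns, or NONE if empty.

-110, 0-00, 01-0, 1-10

size-2^0 implicants → 0000(✓)  0001(✓)  0011(✓)  0100(✓)  0110(✓)  1000(✓)  1001(✓)  1010(✓)  1011(✓)  1110(✓)
size-2^1 implicants → -000(✓)  -001(✓)  -011(✓)  -110  0-00  00-1(✓)  000-(✓)  01-0  1-10  10-0(✓)  10-1(✓)  100-(✓)  101-(✓)
size-2^2 implicants → -0-1  -00-  10--
Unchecked terms (primes): -0-1, -00-, -110, 0-00, 01-0, 1-10, 10--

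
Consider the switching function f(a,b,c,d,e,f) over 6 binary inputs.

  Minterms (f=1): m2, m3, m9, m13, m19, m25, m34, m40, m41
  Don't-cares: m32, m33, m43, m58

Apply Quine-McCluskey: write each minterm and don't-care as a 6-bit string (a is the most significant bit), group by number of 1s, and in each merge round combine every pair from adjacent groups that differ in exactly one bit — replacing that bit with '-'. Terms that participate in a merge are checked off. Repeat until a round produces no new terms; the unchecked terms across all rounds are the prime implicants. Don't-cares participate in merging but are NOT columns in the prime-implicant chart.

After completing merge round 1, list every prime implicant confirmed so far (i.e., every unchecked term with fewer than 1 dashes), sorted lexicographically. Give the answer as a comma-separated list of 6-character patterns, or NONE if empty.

111010

[col 0] 000010*, 000011*, 001001*, 001101*, 010011*, 011001*, 100000*, 100001*, 100010*, 101000*, 101001*, 101011*, 111010
[col 1] -00010, -01001, 0-0011, 0-1001, 00001-, 001-01, 10-000*, 10-001*, 1000-0, 10000-*, 1010-1, 10100-*
[col 2] 10-00-
Prime implicants: -00010, -01001, 0-0011, 0-1001, 00001-, 001-01, 10-00-, 1000-0, 1010-1, 111010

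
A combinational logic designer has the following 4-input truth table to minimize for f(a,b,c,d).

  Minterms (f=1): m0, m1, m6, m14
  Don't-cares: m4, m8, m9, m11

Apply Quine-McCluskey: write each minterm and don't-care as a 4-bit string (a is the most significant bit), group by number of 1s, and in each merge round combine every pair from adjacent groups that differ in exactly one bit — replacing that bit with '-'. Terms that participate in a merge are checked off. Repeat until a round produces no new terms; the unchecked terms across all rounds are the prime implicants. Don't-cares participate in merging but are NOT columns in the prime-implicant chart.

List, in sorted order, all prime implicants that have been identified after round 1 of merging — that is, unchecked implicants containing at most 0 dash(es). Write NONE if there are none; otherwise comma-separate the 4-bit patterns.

NONE

size-2^0 implicants → 0000(✓)  0001(✓)  0100(✓)  0110(✓)  1000(✓)  1001(✓)  1011(✓)  1110(✓)
size-2^1 implicants → -000(✓)  -001(✓)  -110  0-00  000-(✓)  01-0  10-1  100-(✓)
size-2^2 implicants → -00-
Unchecked terms (primes): -00-, -110, 0-00, 01-0, 10-1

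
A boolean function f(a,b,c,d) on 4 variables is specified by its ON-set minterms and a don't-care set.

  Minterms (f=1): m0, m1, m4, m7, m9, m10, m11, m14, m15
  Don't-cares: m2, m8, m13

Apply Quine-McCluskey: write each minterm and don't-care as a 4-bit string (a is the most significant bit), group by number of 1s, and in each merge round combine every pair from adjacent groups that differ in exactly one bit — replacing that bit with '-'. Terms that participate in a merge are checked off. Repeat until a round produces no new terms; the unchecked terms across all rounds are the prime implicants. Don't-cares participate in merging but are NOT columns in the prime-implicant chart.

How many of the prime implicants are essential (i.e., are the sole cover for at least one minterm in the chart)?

[col 0] 0000*, 0001*, 0010*, 0100*, 0111*, 1000*, 1001*, 1010*, 1011*, 1101*, 1110*, 1111*
[col 1] -000*, -001*, -010*, -111, 0-00, 00-0*, 000-*, 1-01*, 1-10*, 1-11*, 10-0*, 10-1*, 100-*, 101-*, 11-1*, 111-*
[col 2] -0-0, -00-, 1--1, 1-1-, 10--
Prime implicants: -0-0, -00-, -111, 0-00, 1--1, 1-1-, 10--
PI chart (minterm → PIs covering it):
  0 | -0-0,-00-,0-00
  1 | -00-  (sole → essential)
  4 | 0-00  (sole → essential)
  7 | -111  (sole → essential)
  9 | -00-,1--1,10--
  10 | -0-0,1-1-,10--
  11 | 1--1,1-1-,10--
  14 | 1-1-  (sole → essential)
  15 | -111,1--1,1-1-
Essential prime implicants: -00-, -111, 0-00, 1-1-

4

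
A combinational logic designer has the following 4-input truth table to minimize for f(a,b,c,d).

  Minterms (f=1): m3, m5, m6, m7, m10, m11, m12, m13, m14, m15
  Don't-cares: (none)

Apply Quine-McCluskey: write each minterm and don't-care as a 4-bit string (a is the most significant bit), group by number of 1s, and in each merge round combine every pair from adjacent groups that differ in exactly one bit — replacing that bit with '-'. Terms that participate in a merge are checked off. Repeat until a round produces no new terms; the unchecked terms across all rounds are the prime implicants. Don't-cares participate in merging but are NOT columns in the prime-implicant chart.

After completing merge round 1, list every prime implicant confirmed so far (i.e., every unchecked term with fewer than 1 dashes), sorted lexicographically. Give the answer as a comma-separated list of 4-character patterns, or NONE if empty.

NONE

Round 0: 0011✓ 0101✓ 0110✓ 0111✓ 1010✓ 1011✓ 1100✓ 1101✓ 1110✓ 1111✓
Round 1: -011✓ -101✓ -110✓ -111✓ 0-11✓ 01-1✓ 011-✓ 1-10✓ 1-11✓ 101-✓ 11-0✓ 11-1✓ 110-✓ 111-✓
Round 2: --11 -1-1 -11- 1-1- 11--
PIs = {--11, -1-1, -11-, 1-1-, 11--}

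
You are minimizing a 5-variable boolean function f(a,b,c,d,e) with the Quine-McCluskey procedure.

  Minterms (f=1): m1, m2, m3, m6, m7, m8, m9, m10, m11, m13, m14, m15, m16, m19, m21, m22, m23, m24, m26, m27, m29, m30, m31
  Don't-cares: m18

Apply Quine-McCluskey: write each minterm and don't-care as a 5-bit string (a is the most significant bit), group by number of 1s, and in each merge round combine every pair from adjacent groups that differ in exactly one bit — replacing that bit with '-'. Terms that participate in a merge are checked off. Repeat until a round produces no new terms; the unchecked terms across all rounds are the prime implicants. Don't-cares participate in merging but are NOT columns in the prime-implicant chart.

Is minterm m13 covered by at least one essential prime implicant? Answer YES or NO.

size-2^0 implicants → 00001(✓)  00010(✓)  00011(✓)  00110(✓)  00111(✓)  01000(✓)  01001(✓)  01010(✓)  01011(✓)  01101(✓)  01110(✓)  01111(✓)  10000(✓)  10010(✓)  10011(✓)  10101(✓)  10110(✓)  10111(✓)  11000(✓)  11010(✓)  11011(✓)  11101(✓)  11110(✓)  11111(✓)
size-2^1 implicants → -0010(✓)  -0011(✓)  -0110(✓)  -0111(✓)  -1000(✓)  -1010(✓)  -1011(✓)  -1101(✓)  -1110(✓)  -1111(✓)  0-001(✓)  0-010(✓)  0-011(✓)  0-110(✓)  0-111(✓)  00-10(✓)  00-11(✓)  000-1(✓)  0001-(✓)  0011-(✓)  01-01(✓)  01-10(✓)  01-11(✓)  010-0(✓)  010-1(✓)  0100-(✓)  0101-(✓)  011-1(✓)  0111-(✓)  1-000(✓)  1-010(✓)  1-011(✓)  1-101(✓)  1-110(✓)  1-111(✓)  10-10(✓)  10-11(✓)  100-0(✓)  1001-(✓)  101-1(✓)  1011-(✓)  11-10(✓)  11-11(✓)  110-0(✓)  1101-(✓)  111-1(✓)  1111-(✓)
size-2^2 implicants → --010(✓)  --011(✓)  --110(✓)  --111(✓)  -0-10(✓)  -0-11(✓)  -001-(✓)  -011-(✓)  -1-10(✓)  -1-11(✓)  -10-0  -101-(✓)  -11-1  -111-(✓)  0--10(✓)  0--11(✓)  0-0-1  0-01-(✓)  0-11-(✓)  00-1-(✓)  01--1  01-1-(✓)  010--  1--10(✓)  1--11(✓)  1-0-0  1-01-(✓)  1-1-1  1-11-(✓)  10-1-(✓)  11-1-(✓)
size-2^3 implicants → ---10(✓)  ---11(✓)  --01-(✓)  --11-(✓)  -0-1-(✓)  -1-1-(✓)  0--1-(✓)  1--1-(✓)
size-2^4 implicants → ---1-
Unchecked terms (primes): ---1-, -10-0, -11-1, 0-0-1, 01--1, 010--, 1-0-0, 1-1-1
Minterm coverage:
  m1 ⊆ 0-0-1 [E]
  m2 ⊆ ---1- [E]
  m3 ⊆ ---1-,0-0-1
  m6 ⊆ ---1- [E]
  m7 ⊆ ---1- [E]
  m8 ⊆ -10-0,010--
  m9 ⊆ 0-0-1,01--1,010--
  m10 ⊆ ---1-,-10-0,010--
  m11 ⊆ ---1-,0-0-1,01--1,010--
  m13 ⊆ -11-1,01--1
  m14 ⊆ ---1- [E]
  m15 ⊆ ---1-,-11-1,01--1
  m16 ⊆ 1-0-0 [E]
  m19 ⊆ ---1- [E]
  m21 ⊆ 1-1-1 [E]
  m22 ⊆ ---1- [E]
  m23 ⊆ ---1-,1-1-1
  m24 ⊆ -10-0,1-0-0
  m26 ⊆ ---1-,-10-0,1-0-0
  m27 ⊆ ---1- [E]
  m29 ⊆ -11-1,1-1-1
  m30 ⊆ ---1- [E]
  m31 ⊆ ---1-,-11-1,1-1-1
E = {---1-, 0-0-1, 1-0-0, 1-1-1}

NO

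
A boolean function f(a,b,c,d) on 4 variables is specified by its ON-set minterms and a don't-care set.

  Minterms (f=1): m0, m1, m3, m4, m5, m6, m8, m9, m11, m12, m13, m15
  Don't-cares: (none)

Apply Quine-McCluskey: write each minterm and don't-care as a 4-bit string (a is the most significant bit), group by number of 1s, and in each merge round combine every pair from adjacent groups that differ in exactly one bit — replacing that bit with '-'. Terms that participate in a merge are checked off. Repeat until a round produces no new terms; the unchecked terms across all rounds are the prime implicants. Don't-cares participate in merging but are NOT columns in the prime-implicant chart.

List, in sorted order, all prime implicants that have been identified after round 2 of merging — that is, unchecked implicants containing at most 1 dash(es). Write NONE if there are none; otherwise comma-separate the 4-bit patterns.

size-2^0 implicants → 0000(✓)  0001(✓)  0011(✓)  0100(✓)  0101(✓)  0110(✓)  1000(✓)  1001(✓)  1011(✓)  1100(✓)  1101(✓)  1111(✓)
size-2^1 implicants → -000(✓)  -001(✓)  -011(✓)  -100(✓)  -101(✓)  0-00(✓)  0-01(✓)  00-1(✓)  000-(✓)  01-0  010-(✓)  1-00(✓)  1-01(✓)  1-11(✓)  10-1(✓)  100-(✓)  11-1(✓)  110-(✓)
size-2^2 implicants → --00(✓)  --01(✓)  -0-1  -00-(✓)  -10-(✓)  0-0-(✓)  1--1  1-0-(✓)
size-2^3 implicants → --0-
Unchecked terms (primes): --0-, -0-1, 01-0, 1--1

01-0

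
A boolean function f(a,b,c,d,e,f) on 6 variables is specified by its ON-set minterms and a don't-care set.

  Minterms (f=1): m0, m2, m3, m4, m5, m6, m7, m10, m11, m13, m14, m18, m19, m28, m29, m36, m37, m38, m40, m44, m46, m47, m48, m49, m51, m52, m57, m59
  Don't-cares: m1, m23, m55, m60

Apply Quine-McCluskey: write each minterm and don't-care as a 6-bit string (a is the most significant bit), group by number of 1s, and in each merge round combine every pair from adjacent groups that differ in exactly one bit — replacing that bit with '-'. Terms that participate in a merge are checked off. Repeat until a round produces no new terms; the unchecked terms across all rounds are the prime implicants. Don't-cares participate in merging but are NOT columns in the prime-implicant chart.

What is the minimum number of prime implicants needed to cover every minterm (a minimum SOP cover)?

11

[col 0] 000000*, 000001*, 000010*, 000011*, 000100*, 000101*, 000110*, 000111*, 001010*, 001011*, 001101*, 001110*, 010010*, 010011*, 010111*, 011100*, 011101*, 100100*, 100101*, 100110*, 101000*, 101100*, 101110*, 101111*, 110000*, 110001*, 110011*, 110100*, 110111*, 111001*, 111011*, 111100*
[col 1] -00100*, -00101*, -00110*, -01110*, -10011*, -10111*, -11100, 0-0010*, 0-0011*, 0-0111*, 0-1101, 00-010*, 00-011*, 00-101, 00-110*, 000-00*, 000-01*, 000-10*, 000-11*, 0000-0*, 0000-1*, 00000-*, 00001-*, 0001-0*, 0001-1*, 00010-*, 00011-*, 001-10*, 00101-*, 010-11*, 01001-*, 01110-, 1-0100*, 1-1100*, 10-100*, 10-110*, 1001-0*, 10010-*, 101-00, 1011-0*, 10111-, 11-001*, 11-011*, 11-100*, 110-00, 110-11*, 1100-1*, 11000-, 1110-1*
[col 2] -0-110, -001-0, -0010-, -10-11, 0-0-11, 0-001-, 00--10, 00-01-, 000--0*, 000--1*, 000-0-*, 000-1-*, 0000--*, 0001--*, 1--100, 10-1-0, 11-0-1
[col 3] 000---
Prime implicants: -0-110, -001-0, -0010-, -10-11, -11100, 0-0-11, 0-001-, 0-1101, 00--10, 00-01-, 00-101, 000---, 01110-, 1--100, 10-1-0, 101-00, 10111-, 11-0-1, 110-00, 11000-
PI chart (minterm → PIs covering it):
  0 | 000---  (sole → essential)
  2 | 0-001-,00--10,00-01-,000---
  3 | 0-0-11,0-001-,00-01-,000---
  4 | -001-0,-0010-,000---
  5 | -0010-,00-101,000---
  6 | -0-110,-001-0,00--10,000---
  7 | 0-0-11,000---
  10 | 00--10,00-01-
  11 | 00-01-  (sole → essential)
  13 | 0-1101,00-101
  14 | -0-110,00--10
  18 | 0-001-  (sole → essential)
  19 | -10-11,0-0-11,0-001-
  28 | -11100,01110-
  29 | 0-1101,01110-
  36 | -001-0,-0010-,1--100,10-1-0
  37 | -0010-  (sole → essential)
  38 | -0-110,-001-0,10-1-0
  40 | 101-00  (sole → essential)
  44 | 1--100,10-1-0,101-00
  46 | -0-110,10-1-0,10111-
  47 | 10111-  (sole → essential)
  48 | 110-00,11000-
  49 | 11-0-1,11000-
  51 | -10-11,11-0-1
  52 | 1--100,110-00
  57 | 11-0-1  (sole → essential)
  59 | 11-0-1  (sole → essential)
Essential prime implicants: -0010-, 0-001-, 00-01-, 000---, 101-00, 10111-, 11-0-1
Petrick residual → -0-110, -11100, 0-1101, 110-00
Minimum SOP uses 11 PIs: b'def' + b'c'de' + bcde'f' + a'c'd'e + a'cde'f + a'b'd'e + a'b'c' + ab'ce'f' + ab'cde + abd'f + abc'e'f'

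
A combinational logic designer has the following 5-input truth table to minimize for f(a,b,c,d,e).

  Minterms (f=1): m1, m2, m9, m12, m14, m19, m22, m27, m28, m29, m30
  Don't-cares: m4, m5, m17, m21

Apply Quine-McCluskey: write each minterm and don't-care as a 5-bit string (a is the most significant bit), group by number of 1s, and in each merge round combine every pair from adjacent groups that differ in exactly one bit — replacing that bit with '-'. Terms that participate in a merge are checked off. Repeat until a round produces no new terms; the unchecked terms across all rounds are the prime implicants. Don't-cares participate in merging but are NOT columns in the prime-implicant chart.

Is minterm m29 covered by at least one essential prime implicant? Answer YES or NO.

NO

[col 0] 00001*, 00010, 00100*, 00101*, 01001*, 01100*, 01110*, 10001*, 10011*, 10101*, 10110*, 11011*, 11100*, 11101*, 11110*
[col 1] -0001*, -0101*, -1100*, -1110*, 0-001, 0-100, 00-01*, 0010-, 011-0*, 1-011, 1-101, 1-110, 10-01*, 100-1, 111-0*, 1110-
[col 2] -0-01, -11-0
Prime implicants: -0-01, -11-0, 0-001, 0-100, 00010, 0010-, 1-011, 1-101, 1-110, 100-1, 1110-
PI chart (minterm → PIs covering it):
  1 | -0-01,0-001
  2 | 00010  (sole → essential)
  9 | 0-001  (sole → essential)
  12 | -11-0,0-100
  14 | -11-0  (sole → essential)
  19 | 1-011,100-1
  22 | 1-110  (sole → essential)
  27 | 1-011  (sole → essential)
  28 | -11-0,1110-
  29 | 1-101,1110-
  30 | -11-0,1-110
Essential prime implicants: -11-0, 0-001, 00010, 1-011, 1-110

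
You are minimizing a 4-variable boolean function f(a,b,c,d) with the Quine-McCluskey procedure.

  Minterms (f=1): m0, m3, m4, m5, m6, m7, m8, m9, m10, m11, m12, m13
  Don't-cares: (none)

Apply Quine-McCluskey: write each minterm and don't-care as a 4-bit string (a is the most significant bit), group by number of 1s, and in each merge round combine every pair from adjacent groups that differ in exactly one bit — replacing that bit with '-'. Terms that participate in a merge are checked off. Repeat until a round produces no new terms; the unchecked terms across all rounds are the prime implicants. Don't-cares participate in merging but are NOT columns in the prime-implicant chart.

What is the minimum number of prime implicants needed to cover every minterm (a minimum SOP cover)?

5

Round 0: 0000✓ 0011✓ 0100✓ 0101✓ 0110✓ 0111✓ 1000✓ 1001✓ 1010✓ 1011✓ 1100✓ 1101✓
Round 1: -000✓ -011 -100✓ -101✓ 0-00✓ 0-11 01-0✓ 01-1✓ 010-✓ 011-✓ 1-00✓ 1-01✓ 10-0✓ 10-1✓ 100-✓ 101-✓ 110-✓
Round 2: --00 -10- 01-- 1-0- 10--
PIs = {--00, -011, -10-, 0-11, 01--, 1-0-, 10--}
Coverage chart:
  m0: --00 ←essential
  m3: -011,0-11
  m4: --00,-10-,01--
  m5: -10-,01--
  m6: 01-- ←essential
  m7: 0-11,01--
  m8: --00,1-0-,10--
  m9: 1-0-,10--
  m10: 10-- ←essential
  m11: -011,10--
  m12: --00,-10-,1-0-
  m13: -10-,1-0-
Essential: --00, 01--, 10--
Petrick residual → -011, -10-
Min cover (5 terms): c'd' + b'cd + bc' + a'b + ab'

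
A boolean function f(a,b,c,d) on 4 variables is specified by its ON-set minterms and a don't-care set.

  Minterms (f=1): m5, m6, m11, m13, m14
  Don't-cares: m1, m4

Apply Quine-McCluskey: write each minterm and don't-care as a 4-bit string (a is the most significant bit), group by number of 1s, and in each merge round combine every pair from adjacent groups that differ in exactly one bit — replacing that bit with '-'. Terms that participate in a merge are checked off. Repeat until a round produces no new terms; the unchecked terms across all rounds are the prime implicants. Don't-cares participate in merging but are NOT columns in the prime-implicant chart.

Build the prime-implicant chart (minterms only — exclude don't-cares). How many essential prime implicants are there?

3

Round 0: 0001✓ 0100✓ 0101✓ 0110✓ 1011 1101✓ 1110✓
Round 1: -101 -110 0-01 01-0 010-
PIs = {-101, -110, 0-01, 01-0, 010-, 1011}
Coverage chart:
  m5: -101,0-01,010-
  m6: -110,01-0
  m11: 1011 ←essential
  m13: -101 ←essential
  m14: -110 ←essential
Essential: -101, -110, 1011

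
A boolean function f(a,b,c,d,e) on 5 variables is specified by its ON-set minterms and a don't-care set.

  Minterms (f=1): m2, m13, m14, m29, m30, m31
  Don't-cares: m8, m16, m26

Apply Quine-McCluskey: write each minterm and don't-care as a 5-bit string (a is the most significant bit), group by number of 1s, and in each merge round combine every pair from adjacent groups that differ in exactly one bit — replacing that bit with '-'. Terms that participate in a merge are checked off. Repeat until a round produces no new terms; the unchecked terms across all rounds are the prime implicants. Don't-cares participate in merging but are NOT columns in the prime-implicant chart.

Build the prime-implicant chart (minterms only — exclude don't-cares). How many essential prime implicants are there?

3

[col 0] 00010, 01000, 01101*, 01110*, 10000, 11010*, 11101*, 11110*, 11111*
[col 1] -1101, -1110, 11-10, 111-1, 1111-
Prime implicants: -1101, -1110, 00010, 01000, 10000, 11-10, 111-1, 1111-
PI chart (minterm → PIs covering it):
  2 | 00010  (sole → essential)
  13 | -1101  (sole → essential)
  14 | -1110  (sole → essential)
  29 | -1101,111-1
  30 | -1110,11-10,1111-
  31 | 111-1,1111-
Essential prime implicants: -1101, -1110, 00010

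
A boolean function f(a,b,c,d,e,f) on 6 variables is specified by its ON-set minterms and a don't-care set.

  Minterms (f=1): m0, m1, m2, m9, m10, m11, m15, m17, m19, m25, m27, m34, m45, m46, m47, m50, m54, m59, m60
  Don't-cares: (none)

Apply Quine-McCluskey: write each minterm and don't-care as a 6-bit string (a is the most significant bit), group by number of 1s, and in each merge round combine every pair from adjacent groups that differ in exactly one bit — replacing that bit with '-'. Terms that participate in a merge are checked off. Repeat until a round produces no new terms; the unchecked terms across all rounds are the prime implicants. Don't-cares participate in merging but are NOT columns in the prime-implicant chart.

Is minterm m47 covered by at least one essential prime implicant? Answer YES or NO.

size-2^0 implicants → 000000(✓)  000001(✓)  000010(✓)  001001(✓)  001010(✓)  001011(✓)  001111(✓)  010001(✓)  010011(✓)  011001(✓)  011011(✓)  100010(✓)  101101(✓)  101110(✓)  101111(✓)  110010(✓)  110110(✓)  111011(✓)  111100
size-2^1 implicants → -00010  -01111  -11011  0-0001(✓)  0-1001(✓)  0-1011(✓)  00-001(✓)  00-010  0000-0  00000-  001-11  0010-1(✓)  00101-  01-001(✓)  01-011(✓)  0100-1(✓)  0110-1(✓)  1-0010  1011-1  10111-  110-10
size-2^2 implicants → 0--001  0-10-1  01-0-1
Unchecked terms (primes): -00010, -01111, -11011, 0--001, 0-10-1, 00-010, 0000-0, 00000-, 001-11, 00101-, 01-0-1, 1-0010, 1011-1, 10111-, 110-10, 111100
Minterm coverage:
  m0 ⊆ 0000-0,00000-
  m1 ⊆ 0--001,00000-
  m2 ⊆ -00010,00-010,0000-0
  m9 ⊆ 0--001,0-10-1
  m10 ⊆ 00-010,00101-
  m11 ⊆ 0-10-1,001-11,00101-
  m15 ⊆ -01111,001-11
  m17 ⊆ 0--001,01-0-1
  m19 ⊆ 01-0-1 [E]
  m25 ⊆ 0--001,0-10-1,01-0-1
  m27 ⊆ -11011,0-10-1,01-0-1
  m34 ⊆ -00010,1-0010
  m45 ⊆ 1011-1 [E]
  m46 ⊆ 10111- [E]
  m47 ⊆ -01111,1011-1,10111-
  m50 ⊆ 1-0010,110-10
  m54 ⊆ 110-10 [E]
  m59 ⊆ -11011 [E]
  m60 ⊆ 111100 [E]
E = {-11011, 01-0-1, 1011-1, 10111-, 110-10, 111100}

YES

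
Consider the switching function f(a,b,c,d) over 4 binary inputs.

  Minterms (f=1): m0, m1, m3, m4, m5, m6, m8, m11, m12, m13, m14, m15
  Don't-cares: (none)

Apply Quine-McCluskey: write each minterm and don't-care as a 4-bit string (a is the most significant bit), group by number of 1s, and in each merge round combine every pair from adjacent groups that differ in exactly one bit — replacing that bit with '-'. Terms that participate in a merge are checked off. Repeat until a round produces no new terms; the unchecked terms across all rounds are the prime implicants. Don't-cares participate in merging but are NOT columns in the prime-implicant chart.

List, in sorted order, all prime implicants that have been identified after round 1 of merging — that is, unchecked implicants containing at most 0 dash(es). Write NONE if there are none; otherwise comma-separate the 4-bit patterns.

size-2^0 implicants → 0000(✓)  0001(✓)  0011(✓)  0100(✓)  0101(✓)  0110(✓)  1000(✓)  1011(✓)  1100(✓)  1101(✓)  1110(✓)  1111(✓)
size-2^1 implicants → -000(✓)  -011  -100(✓)  -101(✓)  -110(✓)  0-00(✓)  0-01(✓)  00-1  000-(✓)  01-0(✓)  010-(✓)  1-00(✓)  1-11  11-0(✓)  11-1(✓)  110-(✓)  111-(✓)
size-2^2 implicants → --00  -1-0  -10-  0-0-  11--
Unchecked terms (primes): --00, -011, -1-0, -10-, 0-0-, 00-1, 1-11, 11--

NONE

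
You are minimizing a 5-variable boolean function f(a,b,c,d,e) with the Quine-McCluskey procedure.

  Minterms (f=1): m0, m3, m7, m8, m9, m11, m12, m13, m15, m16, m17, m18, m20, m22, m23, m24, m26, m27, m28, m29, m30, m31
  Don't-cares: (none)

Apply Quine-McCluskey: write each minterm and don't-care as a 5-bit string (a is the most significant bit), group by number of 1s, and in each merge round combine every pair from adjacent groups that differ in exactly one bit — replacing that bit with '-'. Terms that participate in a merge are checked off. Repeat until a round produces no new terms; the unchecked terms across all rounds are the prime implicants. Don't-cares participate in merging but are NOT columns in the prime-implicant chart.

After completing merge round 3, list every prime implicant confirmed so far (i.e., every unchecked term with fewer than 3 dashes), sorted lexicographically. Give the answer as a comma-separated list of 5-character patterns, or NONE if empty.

size-2^0 implicants → 00000(✓)  00011(✓)  00111(✓)  01000(✓)  01001(✓)  01011(✓)  01100(✓)  01101(✓)  01111(✓)  10000(✓)  10001(✓)  10010(✓)  10100(✓)  10110(✓)  10111(✓)  11000(✓)  11010(✓)  11011(✓)  11100(✓)  11101(✓)  11110(✓)  11111(✓)
size-2^1 implicants → -0000(✓)  -0111(✓)  -1000(✓)  -1011(✓)  -1100(✓)  -1101(✓)  -1111(✓)  0-000(✓)  0-011(✓)  0-111(✓)  00-11(✓)  01-00(✓)  01-01(✓)  01-11(✓)  010-1(✓)  0100-(✓)  011-1(✓)  0110-(✓)  1-000(✓)  1-010(✓)  1-100(✓)  1-110(✓)  1-111(✓)  10-00(✓)  10-10(✓)  100-0(✓)  1000-  101-0(✓)  1011-(✓)  11-00(✓)  11-10(✓)  11-11(✓)  110-0(✓)  1101-(✓)  111-0(✓)  111-1(✓)  1110-(✓)  1111-(✓)
size-2^2 implicants → --000  --111  -1-00  -1-11  -11-1  -110-  0--11  01--1  01-0-  1--00(✓)  1--10(✓)  1-0-0(✓)  1-1-0(✓)  1-11-  10--0(✓)  11--0(✓)  11-1-  111--
size-2^3 implicants → 1---0
Unchecked terms (primes): --000, --111, -1-00, -1-11, -11-1, -110-, 0--11, 01--1, 01-0-, 1---0, 1-11-, 1000-, 11-1-, 111--

--000, --111, -1-00, -1-11, -11-1, -110-, 0--11, 01--1, 01-0-, 1-11-, 1000-, 11-1-, 111--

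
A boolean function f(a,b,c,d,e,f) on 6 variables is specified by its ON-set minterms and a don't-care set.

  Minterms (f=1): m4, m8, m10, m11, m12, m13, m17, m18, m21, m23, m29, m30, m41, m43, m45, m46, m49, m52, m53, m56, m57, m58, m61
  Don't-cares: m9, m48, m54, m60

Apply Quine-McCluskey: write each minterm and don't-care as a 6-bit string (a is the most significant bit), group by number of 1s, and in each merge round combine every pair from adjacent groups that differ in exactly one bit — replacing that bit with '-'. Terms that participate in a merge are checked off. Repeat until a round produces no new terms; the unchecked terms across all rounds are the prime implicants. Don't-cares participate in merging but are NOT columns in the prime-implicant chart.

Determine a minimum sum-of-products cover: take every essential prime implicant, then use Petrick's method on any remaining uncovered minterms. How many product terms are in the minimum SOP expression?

11

[col 0] 000100*, 001000*, 001001*, 001010*, 001011*, 001100*, 001101*, 010001*, 010010, 010101*, 010111*, 011101*, 011110, 101001*, 101011*, 101101*, 101110, 110000*, 110001*, 110100*, 110101*, 110110*, 111000*, 111001*, 111010*, 111100*, 111101*
[col 1] -01001*, -01011*, -01101*, -10001*, -10101*, -11101*, 0-1101*, 00-100, 001-00*, 001-01*, 0010-0*, 0010-1*, 00100-*, 00101-*, 00110-*, 01-101*, 010-01*, 0101-1, 1-1001*, 1-1101*, 101-01*, 1010-1*, 11-000*, 11-001*, 11-100*, 11-101*, 110-00*, 110-01*, 11000-*, 1101-0, 11010-*, 111-00*, 111-01*, 1110-0, 11100-*, 11110-*
[col 2] --1101, -01-01, -010-1, -1-101, -10-01, 001-0-, 0010--, 1-1-01, 11--00*, 11--01*, 11-00-*, 11-10-*, 110-0-*, 111-0-*
[col 3] 11--0-
Prime implicants: --1101, -01-01, -010-1, -1-101, -10-01, 00-100, 001-0-, 0010--, 010010, 0101-1, 011110, 1-1-01, 101110, 11--0-, 1101-0, 1110-0
PI chart (minterm → PIs covering it):
  4 | 00-100  (sole → essential)
  8 | 001-0-,0010--
  10 | 0010--  (sole → essential)
  11 | -010-1,0010--
  12 | 00-100,001-0-
  13 | --1101,-01-01,001-0-
  17 | -10-01  (sole → essential)
  18 | 010010  (sole → essential)
  21 | -1-101,-10-01,0101-1
  23 | 0101-1  (sole → essential)
  29 | --1101,-1-101
  30 | 011110  (sole → essential)
  41 | -01-01,-010-1,1-1-01
  43 | -010-1  (sole → essential)
  45 | --1101,-01-01,1-1-01
  46 | 101110  (sole → essential)
  49 | -10-01,11--0-
  52 | 11--0-,1101-0
  53 | -1-101,-10-01,11--0-
  56 | 11--0-,1110-0
  57 | 1-1-01,11--0-
  58 | 1110-0  (sole → essential)
  61 | --1101,-1-101,1-1-01,11--0-
Essential prime implicants: -010-1, -10-01, 00-100, 0010--, 010010, 0101-1, 011110, 101110, 1110-0
Petrick residual → --1101, 11--0-
Minimum SOP uses 11 PIs: cde'f + b'cd'f + bc'e'f + a'b'de'f' + a'b'cd' + a'bc'd'ef' + a'bc'df + a'bcdef' + ab'cdef' + abe' + abcd'f'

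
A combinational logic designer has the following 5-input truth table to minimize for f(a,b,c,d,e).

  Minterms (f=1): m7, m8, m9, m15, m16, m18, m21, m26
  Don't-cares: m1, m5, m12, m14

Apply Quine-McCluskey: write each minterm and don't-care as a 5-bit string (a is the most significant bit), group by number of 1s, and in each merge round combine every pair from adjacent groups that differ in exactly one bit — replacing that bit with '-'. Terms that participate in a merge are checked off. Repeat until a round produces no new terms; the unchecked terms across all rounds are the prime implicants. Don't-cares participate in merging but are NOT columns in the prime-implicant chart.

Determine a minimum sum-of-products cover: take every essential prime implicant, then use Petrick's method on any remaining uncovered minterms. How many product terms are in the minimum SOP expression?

5

Round 0: 00001✓ 00101✓ 00111✓ 01000✓ 01001✓ 01100✓ 01110✓ 01111✓ 10000✓ 10010✓ 10101✓ 11010✓
Round 1: -0101 0-001 0-111 00-01 001-1 01-00 0100- 011-0 0111- 1-010 100-0
PIs = {-0101, 0-001, 0-111, 00-01, 001-1, 01-00, 0100-, 011-0, 0111-, 1-010, 100-0}
Coverage chart:
  m7: 0-111,001-1
  m8: 01-00,0100-
  m9: 0-001,0100-
  m15: 0-111,0111-
  m16: 100-0 ←essential
  m18: 1-010,100-0
  m21: -0101 ←essential
  m26: 1-010 ←essential
Essential: -0101, 1-010, 100-0
Petrick residual → 0-111, 0100-
Min cover (5 terms): b'cd'e + a'cde + a'bc'd' + ac'de' + ab'c'e'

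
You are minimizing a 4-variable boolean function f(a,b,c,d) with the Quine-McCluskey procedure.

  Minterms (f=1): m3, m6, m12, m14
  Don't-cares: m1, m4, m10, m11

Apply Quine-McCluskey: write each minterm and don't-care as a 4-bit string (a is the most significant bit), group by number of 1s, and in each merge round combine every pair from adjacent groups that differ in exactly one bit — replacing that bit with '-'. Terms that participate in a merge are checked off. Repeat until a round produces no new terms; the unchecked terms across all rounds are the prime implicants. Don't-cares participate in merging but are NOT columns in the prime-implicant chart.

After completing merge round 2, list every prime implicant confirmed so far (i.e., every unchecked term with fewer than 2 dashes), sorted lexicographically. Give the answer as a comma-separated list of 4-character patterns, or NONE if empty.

[col 0] 0001*, 0011*, 0100*, 0110*, 1010*, 1011*, 1100*, 1110*
[col 1] -011, -100*, -110*, 00-1, 01-0*, 1-10, 101-, 11-0*
[col 2] -1-0
Prime implicants: -011, -1-0, 00-1, 1-10, 101-

-011, 00-1, 1-10, 101-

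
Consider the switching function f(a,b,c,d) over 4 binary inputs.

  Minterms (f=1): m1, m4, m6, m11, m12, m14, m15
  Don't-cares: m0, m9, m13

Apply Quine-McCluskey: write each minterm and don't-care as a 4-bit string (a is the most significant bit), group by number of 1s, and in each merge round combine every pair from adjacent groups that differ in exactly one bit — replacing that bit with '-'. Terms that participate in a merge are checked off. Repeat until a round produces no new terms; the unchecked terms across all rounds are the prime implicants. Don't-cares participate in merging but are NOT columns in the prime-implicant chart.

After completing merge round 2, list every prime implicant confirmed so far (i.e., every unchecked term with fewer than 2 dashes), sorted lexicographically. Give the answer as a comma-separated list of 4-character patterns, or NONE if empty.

-001, 0-00, 000-

size-2^0 implicants → 0000(✓)  0001(✓)  0100(✓)  0110(✓)  1001(✓)  1011(✓)  1100(✓)  1101(✓)  1110(✓)  1111(✓)
size-2^1 implicants → -001  -100(✓)  -110(✓)  0-00  000-  01-0(✓)  1-01(✓)  1-11(✓)  10-1(✓)  11-0(✓)  11-1(✓)  110-(✓)  111-(✓)
size-2^2 implicants → -1-0  1--1  11--
Unchecked terms (primes): -001, -1-0, 0-00, 000-, 1--1, 11--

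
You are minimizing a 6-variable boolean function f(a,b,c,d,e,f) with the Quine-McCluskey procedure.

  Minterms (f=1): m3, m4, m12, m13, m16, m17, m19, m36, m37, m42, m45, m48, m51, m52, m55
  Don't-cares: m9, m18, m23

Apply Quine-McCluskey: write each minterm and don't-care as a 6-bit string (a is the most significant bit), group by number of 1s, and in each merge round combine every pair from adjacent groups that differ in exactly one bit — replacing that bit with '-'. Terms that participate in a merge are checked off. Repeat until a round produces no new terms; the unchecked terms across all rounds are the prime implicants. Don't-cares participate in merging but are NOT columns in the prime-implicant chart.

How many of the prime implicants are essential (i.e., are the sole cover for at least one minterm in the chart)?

size-2^0 implicants → 000011(✓)  000100(✓)  001001(✓)  001100(✓)  001101(✓)  010000(✓)  010001(✓)  010010(✓)  010011(✓)  010111(✓)  100100(✓)  100101(✓)  101010  101101(✓)  110000(✓)  110011(✓)  110100(✓)  110111(✓)
size-2^1 implicants → -00100  -01101  -10000  -10011(✓)  -10111(✓)  0-0011  00-100  001-01  00110-  010-11(✓)  0100-0(✓)  0100-1(✓)  01000-(✓)  01001-(✓)  1-0100  10-101  10010-  110-00  110-11(✓)
size-2^2 implicants → -10-11  0100--
Unchecked terms (primes): -00100, -01101, -10-11, -10000, 0-0011, 00-100, 001-01, 00110-, 0100--, 1-0100, 10-101, 10010-, 101010, 110-00
Minterm coverage:
  m3 ⊆ 0-0011 [E]
  m4 ⊆ -00100,00-100
  m12 ⊆ 00-100,00110-
  m13 ⊆ -01101,001-01,00110-
  m16 ⊆ -10000,0100--
  m17 ⊆ 0100-- [E]
  m19 ⊆ -10-11,0-0011,0100--
  m36 ⊆ -00100,1-0100,10010-
  m37 ⊆ 10-101,10010-
  m42 ⊆ 101010 [E]
  m45 ⊆ -01101,10-101
  m48 ⊆ -10000,110-00
  m51 ⊆ -10-11 [E]
  m52 ⊆ 1-0100,110-00
  m55 ⊆ -10-11 [E]
E = {-10-11, 0-0011, 0100--, 101010}

4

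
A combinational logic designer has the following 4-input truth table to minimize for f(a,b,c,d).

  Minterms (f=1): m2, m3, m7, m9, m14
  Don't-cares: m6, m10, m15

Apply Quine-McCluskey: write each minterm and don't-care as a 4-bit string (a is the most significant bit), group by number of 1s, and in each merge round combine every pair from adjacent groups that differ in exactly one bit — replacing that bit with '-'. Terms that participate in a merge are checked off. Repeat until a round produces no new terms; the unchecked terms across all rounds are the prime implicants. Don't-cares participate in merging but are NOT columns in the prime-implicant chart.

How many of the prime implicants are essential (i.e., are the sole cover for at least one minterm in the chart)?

size-2^0 implicants → 0010(✓)  0011(✓)  0110(✓)  0111(✓)  1001  1010(✓)  1110(✓)  1111(✓)
size-2^1 implicants → -010(✓)  -110(✓)  -111(✓)  0-10(✓)  0-11(✓)  001-(✓)  011-(✓)  1-10(✓)  111-(✓)
size-2^2 implicants → --10  -11-  0-1-
Unchecked terms (primes): --10, -11-, 0-1-, 1001
Minterm coverage:
  m2 ⊆ --10,0-1-
  m3 ⊆ 0-1- [E]
  m7 ⊆ -11-,0-1-
  m9 ⊆ 1001 [E]
  m14 ⊆ --10,-11-
E = {0-1-, 1001}

2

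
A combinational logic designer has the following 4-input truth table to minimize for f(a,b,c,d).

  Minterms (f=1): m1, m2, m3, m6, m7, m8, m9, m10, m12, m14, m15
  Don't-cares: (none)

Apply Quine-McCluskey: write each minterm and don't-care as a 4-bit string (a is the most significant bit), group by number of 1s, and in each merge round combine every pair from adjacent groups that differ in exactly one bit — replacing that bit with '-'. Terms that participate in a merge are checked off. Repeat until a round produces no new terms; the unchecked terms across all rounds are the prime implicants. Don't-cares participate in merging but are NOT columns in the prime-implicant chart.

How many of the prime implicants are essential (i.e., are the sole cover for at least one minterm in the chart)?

size-2^0 implicants → 0001(✓)  0010(✓)  0011(✓)  0110(✓)  0111(✓)  1000(✓)  1001(✓)  1010(✓)  1100(✓)  1110(✓)  1111(✓)
size-2^1 implicants → -001  -010(✓)  -110(✓)  -111(✓)  0-10(✓)  0-11(✓)  00-1  001-(✓)  011-(✓)  1-00(✓)  1-10(✓)  10-0(✓)  100-  11-0(✓)  111-(✓)
size-2^2 implicants → --10  -11-  0-1-  1--0
Unchecked terms (primes): --10, -001, -11-, 0-1-, 00-1, 1--0, 100-
Minterm coverage:
  m1 ⊆ -001,00-1
  m2 ⊆ --10,0-1-
  m3 ⊆ 0-1-,00-1
  m6 ⊆ --10,-11-,0-1-
  m7 ⊆ -11-,0-1-
  m8 ⊆ 1--0,100-
  m9 ⊆ -001,100-
  m10 ⊆ --10,1--0
  m12 ⊆ 1--0 [E]
  m14 ⊆ --10,-11-,1--0
  m15 ⊆ -11- [E]
E = {-11-, 1--0}

2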